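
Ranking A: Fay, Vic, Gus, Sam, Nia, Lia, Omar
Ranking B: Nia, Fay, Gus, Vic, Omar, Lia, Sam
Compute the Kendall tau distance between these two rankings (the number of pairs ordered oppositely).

Discordant pairs: 8

Assign each item its position (1..7) in the first ordering, then rewrite the second ordering as that position sequence:
positions: Fay→1, Vic→2, Gus→3, Sam→4, Nia→5, Lia→6, Omar→7
second ordering as positions: [5, 1, 3, 2, 7, 6, 4]
Discordant pairs = inversions in this position sequence.
5: 1, 3, 2, 4 → 4
1: 0
3: 2 → 1
2: 0
7: 6, 4 → 2
6: 4 → 1
4: 0
Total: 4 + 0 + 1 + 0 + 2 + 1 + 0 = 8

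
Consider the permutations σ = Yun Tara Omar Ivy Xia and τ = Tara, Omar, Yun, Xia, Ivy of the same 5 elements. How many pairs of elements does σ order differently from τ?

Assign each item its position (1..5) in the first ordering, then rewrite the second ordering as that position sequence:
positions: Yun→1, Tara→2, Omar→3, Ivy→4, Xia→5
second ordering as positions: [2, 3, 1, 5, 4]
Discordant pairs = inversions in this position sequence.
2: 1 → 1
3: 1 → 1
1: 0
5: 4 → 1
4: 0
Total: 1 + 1 + 0 + 1 + 0 = 3

3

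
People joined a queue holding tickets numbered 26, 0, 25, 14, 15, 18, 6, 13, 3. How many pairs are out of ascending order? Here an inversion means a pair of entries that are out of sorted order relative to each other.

25 inversions

Count, for each position, how many later elements it exceeds:
26 → 0, 25, 14, 15, 18, 6, 13, 3 → 8
0 → none → 0
25 → 14, 15, 18, 6, 13, 3 → 6
14 → 6, 13, 3 → 3
15 → 6, 13, 3 → 3
18 → 6, 13, 3 → 3
6 → 3 → 1
13 → 3 → 1
3 → none → 0
Sum: 8 + 0 + 6 + 3 + 3 + 3 + 1 + 1 + 0 = 25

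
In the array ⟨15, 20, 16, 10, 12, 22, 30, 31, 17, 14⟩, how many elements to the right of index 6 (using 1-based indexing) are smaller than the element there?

2 such elements

The element at index 6 is 22.
Elements after it: 30, 31, 17, 14
Those smaller than 22: 17, 14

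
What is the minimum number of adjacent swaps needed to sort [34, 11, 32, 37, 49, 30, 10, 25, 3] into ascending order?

Adjacent swaps: 25

Each adjacent swap fixes exactly one inversion, so the minimum swap count equals the number of inversions.
Count inversions — for each element, later elements that are smaller:
34: 11, 32, 30, 10, 25, 3 → 6
11: 10, 3 → 2
32: 30, 10, 25, 3 → 4
37: 30, 10, 25, 3 → 4
49: 30, 10, 25, 3 → 4
30: 10, 25, 3 → 3
10: 3 → 1
25: 3 → 1
3: none → 0
Total inversions: 6 + 2 + 4 + 4 + 4 + 3 + 1 + 1 + 0 = 25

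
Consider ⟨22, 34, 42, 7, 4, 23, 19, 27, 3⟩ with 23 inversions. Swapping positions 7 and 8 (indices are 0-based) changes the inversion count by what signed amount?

-1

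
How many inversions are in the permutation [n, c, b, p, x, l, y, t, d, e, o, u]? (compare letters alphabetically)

Inversions: 26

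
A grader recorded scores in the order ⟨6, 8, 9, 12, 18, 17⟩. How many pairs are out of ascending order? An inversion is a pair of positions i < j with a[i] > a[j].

Out-of-order pairs: 1

Count, for each position, how many later elements it exceeds:
6: 0
8: 0
9: 0
12: 0
18: 1
17: 0
Sum: 0 + 0 + 0 + 0 + 1 + 0 = 1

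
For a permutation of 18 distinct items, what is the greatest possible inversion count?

153 inversions

The maximum occurs when the array is in strictly decreasing order: every one of the C(18, 2) pairs is inverted.
C(18, 2) = 18·17/2 = 153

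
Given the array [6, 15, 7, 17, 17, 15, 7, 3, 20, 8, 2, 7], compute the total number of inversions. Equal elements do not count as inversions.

35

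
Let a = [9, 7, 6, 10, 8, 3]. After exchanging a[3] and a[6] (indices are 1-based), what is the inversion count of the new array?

Positions 3 and 6 hold 6 and 3; after swapping, the array is [9, 7, 3, 10, 8, 6].
For each element, count later entries that are smaller:
9 → 7, 3, 8, 6 → 4
7 → 3, 6 → 2
3 → none → 0
10 → 8, 6 → 2
8 → 6 → 1
6 → none → 0
Sum: 4 + 2 + 0 + 2 + 1 + 0 = 9

9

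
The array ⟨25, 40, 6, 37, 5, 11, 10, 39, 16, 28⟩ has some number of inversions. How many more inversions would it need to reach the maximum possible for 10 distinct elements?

23 inversions short

Maximum inversions for 10 distinct elements is C(10, 2) = 10·9/2 = 45.
Current inversions — for each element, count later smaller elements:
25: 5
40: 8
6: 1
37: 5
5: 0
11: 1
10: 0
39: 2
16: 0
28: 0
Current total: 5 + 8 + 1 + 5 + 0 + 1 + 0 + 2 + 0 + 0 = 22
Shortfall: 45 − 22 = 23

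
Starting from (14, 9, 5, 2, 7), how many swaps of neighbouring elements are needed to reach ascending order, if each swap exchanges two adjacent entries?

Adjacent swaps: 8

The minimum number of adjacent swaps to sort an array equals its inversion count, since every such swap removes exactly one inversion.
Count inversions — for each element, later elements that are smaller:
14: 9, 5, 2, 7 → 4
9: 5, 2, 7 → 3
5: 2 → 1
2: none → 0
7: none → 0
Total inversions: 4 + 3 + 1 + 0 + 0 = 8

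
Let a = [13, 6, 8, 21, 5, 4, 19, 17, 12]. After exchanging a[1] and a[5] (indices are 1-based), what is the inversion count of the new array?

13 inversions

Positions 1 and 5 hold 13 and 5; after swapping, the array is [5, 6, 8, 21, 13, 4, 19, 17, 12].
Count, for each position, how many later elements it exceeds:
5: 1
6: 1
8: 1
21: 5
13: 2
4: 0
19: 2
17: 1
12: 0
Sum: 1 + 1 + 1 + 5 + 2 + 0 + 2 + 1 + 0 = 13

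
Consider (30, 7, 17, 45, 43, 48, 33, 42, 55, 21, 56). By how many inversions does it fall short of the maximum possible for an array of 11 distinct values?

39 inversions short

Maximum inversions for 11 distinct elements is C(11, 2) = 11·10/2 = 55.
Current inversions — for each element, count later smaller elements:
30: 3
7: 0
17: 0
45: 4
43: 3
48: 3
33: 1
42: 1
55: 1
21: 0
56: 0
Current total: 3 + 0 + 0 + 4 + 3 + 3 + 1 + 1 + 1 + 0 + 0 = 16
Shortfall: 55 − 16 = 39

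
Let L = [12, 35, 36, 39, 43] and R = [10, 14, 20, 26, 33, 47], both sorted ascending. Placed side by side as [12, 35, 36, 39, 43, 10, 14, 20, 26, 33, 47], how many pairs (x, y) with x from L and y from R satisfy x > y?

21

Count, for every r in R, how many entries of L exceed r:
r = 10: 12, 35, 36, 39, 43 → 5
r = 14: 35, 36, 39, 43 → 4
r = 20: 35, 36, 39, 43 → 4
r = 26: 35, 36, 39, 43 → 4
r = 33: 35, 36, 39, 43 → 4
r = 47: none → 0
Cross-inversions: 5 + 4 + 4 + 4 + 4 + 0 = 21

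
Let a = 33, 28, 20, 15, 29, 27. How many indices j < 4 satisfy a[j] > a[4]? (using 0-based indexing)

1

The element at index 4 is 29.
Elements before it: 33, 28, 20, 15
Those larger than 29: 33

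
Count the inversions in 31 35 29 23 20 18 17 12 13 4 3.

Element-by-element contributions:
31: 9
35: 9
29: 8
23: 7
20: 6
18: 5
17: 4
12: 2
13: 2
4: 1
3: 0
Sum: 9 + 9 + 8 + 7 + 6 + 5 + 4 + 2 + 2 + 1 + 0 = 53

There are 53 out-of-order pairs.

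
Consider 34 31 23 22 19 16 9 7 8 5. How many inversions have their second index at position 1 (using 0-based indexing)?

The element at index 1 is 31.
Elements before it: 34
Those larger than 31: 34

1 such element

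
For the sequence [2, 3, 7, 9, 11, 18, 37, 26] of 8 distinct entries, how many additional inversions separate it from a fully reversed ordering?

Maximum inversions for 8 distinct elements is C(8, 2) = 8·7/2 = 28.
Current inversions — for each element, count later smaller elements:
2: 0
3: 0
7: 0
9: 0
11: 0
18: 0
37: 1
26: 0
Current total: 0 + 0 + 0 + 0 + 0 + 0 + 1 + 0 = 1
Shortfall: 28 − 1 = 27

27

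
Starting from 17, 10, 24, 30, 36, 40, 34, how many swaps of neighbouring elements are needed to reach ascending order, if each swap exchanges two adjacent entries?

Minimum adjacent swaps = number of inversions (each swap of adjacent out-of-order elements removes one inversion and no swap can remove more).
Count inversions — for each element, later elements that are smaller:
17: 10 → 1
10: none → 0
24: none → 0
30: none → 0
36: 34 → 1
40: 34 → 1
34: none → 0
Total inversions: 1 + 0 + 0 + 0 + 1 + 1 + 0 = 3

3 swaps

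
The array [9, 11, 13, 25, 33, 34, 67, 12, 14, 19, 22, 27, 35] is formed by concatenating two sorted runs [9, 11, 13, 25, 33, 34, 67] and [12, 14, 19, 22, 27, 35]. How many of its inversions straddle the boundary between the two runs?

For each element r of the right run, count left-run elements greater than r:
r = 12: 13, 25, 33, 34, 67 → 5
r = 14: 25, 33, 34, 67 → 4
r = 19: 25, 33, 34, 67 → 4
r = 22: 25, 33, 34, 67 → 4
r = 27: 33, 34, 67 → 3
r = 35: 67 → 1
Cross-inversions: 5 + 4 + 4 + 4 + 3 + 1 = 21

21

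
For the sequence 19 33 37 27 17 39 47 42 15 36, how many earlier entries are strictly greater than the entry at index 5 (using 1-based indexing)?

The element at index 5 is 17.
Elements before it: 19, 33, 37, 27
Those larger than 17: 19, 33, 37, 27

4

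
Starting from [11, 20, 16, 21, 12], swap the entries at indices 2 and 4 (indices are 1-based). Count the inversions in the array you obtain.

5

Positions 2 and 4 hold 20 and 21; after swapping, the array is [11, 21, 16, 20, 12].
For each element, count later entries that are smaller:
11 → none → 0
21 → 16, 20, 12 → 3
16 → 12 → 1
20 → 12 → 1
12 → none → 0
Sum: 0 + 3 + 1 + 1 + 0 = 5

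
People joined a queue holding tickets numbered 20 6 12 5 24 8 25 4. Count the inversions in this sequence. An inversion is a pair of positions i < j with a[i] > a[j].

15 out-of-order pairs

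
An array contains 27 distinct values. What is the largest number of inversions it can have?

The maximum occurs when the array is in strictly decreasing order: every one of the C(27, 2) pairs is inverted.
C(27, 2) = 27·26/2 = 351

351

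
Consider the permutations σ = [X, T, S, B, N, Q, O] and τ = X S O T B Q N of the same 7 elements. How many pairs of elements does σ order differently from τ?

Assign each item its position (1..7) in the first ordering, then rewrite the second ordering as that position sequence:
positions: X→1, T→2, S→3, B→4, N→5, Q→6, O→7
second ordering as positions: [1, 3, 7, 2, 4, 6, 5]
Discordant pairs = inversions in this position sequence.
1: 0
3: 2 → 1
7: 2, 4, 6, 5 → 4
2: 0
4: 0
6: 5 → 1
5: 0
Total: 0 + 1 + 4 + 0 + 0 + 1 + 0 = 6

Discordant pairs: 6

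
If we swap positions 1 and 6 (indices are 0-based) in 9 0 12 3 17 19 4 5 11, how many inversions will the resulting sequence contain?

Positions 1 and 6 hold 0 and 4; after swapping, the array is [9, 4, 12, 3, 17, 19, 0, 5, 11].
Count, for each position, how many later elements it exceeds:
9 → 4, 3, 0, 5 → 4
4 → 3, 0 → 2
12 → 3, 0, 5, 11 → 4
3 → 0 → 1
17 → 0, 5, 11 → 3
19 → 0, 5, 11 → 3
0 → none → 0
5 → none → 0
11 → none → 0
Sum: 4 + 2 + 4 + 1 + 3 + 3 + 0 + 0 + 0 = 17

17 inversions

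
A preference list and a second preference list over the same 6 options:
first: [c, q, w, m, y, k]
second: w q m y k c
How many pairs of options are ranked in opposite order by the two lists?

6 pairs

Assign each item its position (1..6) in the first ordering, then rewrite the second ordering as that position sequence:
positions: c→1, q→2, w→3, m→4, y→5, k→6
second ordering as positions: [3, 2, 4, 5, 6, 1]
Discordant pairs = inversions in this position sequence.
3: 2, 1 → 2
2: 1 → 1
4: 1 → 1
5: 1 → 1
6: 1 → 1
1: 0
Total: 2 + 1 + 1 + 1 + 1 + 0 = 6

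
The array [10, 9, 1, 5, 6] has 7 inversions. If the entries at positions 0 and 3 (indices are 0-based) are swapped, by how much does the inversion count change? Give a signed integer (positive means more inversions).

Positions 0 and 3 hold 10 and 5; after swapping, the array is [5, 9, 1, 10, 6].
Sweep left to right; for each value list the smaller values that follow it:
5 → 1 → 1
9 → 1, 6 → 2
1 → none → 0
10 → 6 → 1
6 → none → 0
Sum: 1 + 2 + 0 + 1 + 0 = 4
Change: 4 − 7 = -3

-3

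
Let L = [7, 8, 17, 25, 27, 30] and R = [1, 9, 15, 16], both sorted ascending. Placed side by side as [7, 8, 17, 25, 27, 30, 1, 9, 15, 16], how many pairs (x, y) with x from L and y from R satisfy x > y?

18 cross-inversions

Take each right-half value and tally the left-half values above it:
r = 1: 7, 8, 17, 25, 27, 30 → 6
r = 9: 17, 25, 27, 30 → 4
r = 15: 17, 25, 27, 30 → 4
r = 16: 17, 25, 27, 30 → 4
Cross-inversions: 6 + 4 + 4 + 4 = 18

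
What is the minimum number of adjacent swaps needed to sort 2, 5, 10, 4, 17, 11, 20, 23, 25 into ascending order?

Minimum adjacent swaps = number of inversions (each swap of adjacent out-of-order elements removes one inversion and no swap can remove more).
Count inversions — for each element, later elements that are smaller:
2: none → 0
5: 4 → 1
10: 4 → 1
4: none → 0
17: 11 → 1
11: none → 0
20: none → 0
23: none → 0
25: none → 0
Total inversions: 0 + 1 + 1 + 0 + 1 + 0 + 0 + 0 + 0 = 3

3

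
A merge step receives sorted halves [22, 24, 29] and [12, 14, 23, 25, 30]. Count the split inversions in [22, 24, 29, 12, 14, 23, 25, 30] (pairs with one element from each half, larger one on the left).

Take each right-half value and tally the left-half values above it:
r = 12: 22, 24, 29 → 3
r = 14: 22, 24, 29 → 3
r = 23: 24, 29 → 2
r = 25: 29 → 1
r = 30: none → 0
Cross-inversions: 3 + 3 + 2 + 1 + 0 = 9

9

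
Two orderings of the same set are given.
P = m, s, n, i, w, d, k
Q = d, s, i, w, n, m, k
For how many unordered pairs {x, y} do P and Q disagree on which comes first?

Assign each item its position (1..7) in the first ordering, then rewrite the second ordering as that position sequence:
positions: m→1, s→2, n→3, i→4, w→5, d→6, k→7
second ordering as positions: [6, 2, 4, 5, 3, 1, 7]
Discordant pairs = inversions in this position sequence.
6: 2, 4, 5, 3, 1 → 5
2: 1 → 1
4: 3, 1 → 2
5: 3, 1 → 2
3: 1 → 1
1: 0
7: 0
Total: 5 + 1 + 2 + 2 + 1 + 0 + 0 = 11

11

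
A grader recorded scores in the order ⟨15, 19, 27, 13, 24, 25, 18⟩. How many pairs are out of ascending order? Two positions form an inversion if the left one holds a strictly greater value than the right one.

9 out-of-order pairs

Element-by-element contributions:
15 → 13 → 1
19 → 13, 18 → 2
27 → 13, 24, 25, 18 → 4
13 → none → 0
24 → 18 → 1
25 → 18 → 1
18 → none → 0
Sum: 1 + 2 + 4 + 0 + 1 + 1 + 0 = 9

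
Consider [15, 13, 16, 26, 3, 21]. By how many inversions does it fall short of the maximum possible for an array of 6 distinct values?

9

Maximum inversions for 6 distinct elements is C(6, 2) = 6·5/2 = 15.
Current inversions — for each element, count later smaller elements:
15: 2
13: 1
16: 1
26: 2
3: 0
21: 0
Current total: 2 + 1 + 1 + 2 + 0 + 0 = 6
Shortfall: 15 − 6 = 9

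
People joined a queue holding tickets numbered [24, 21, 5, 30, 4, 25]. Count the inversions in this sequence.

8

Inversion pairs (indices are 1-based):
(1,2): 24 > 21
(1,3): 24 > 5
(1,5): 24 > 4
(2,3): 21 > 5
(2,5): 21 > 4
(3,5): 5 > 4
(4,5): 30 > 4
(4,6): 30 > 25
That's 8 pairs.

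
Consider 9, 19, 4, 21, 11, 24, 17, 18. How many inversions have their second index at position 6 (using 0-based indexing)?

The element at index 6 is 17.
Elements before it: 9, 19, 4, 21, 11, 24
Those larger than 17: 19, 21, 24

3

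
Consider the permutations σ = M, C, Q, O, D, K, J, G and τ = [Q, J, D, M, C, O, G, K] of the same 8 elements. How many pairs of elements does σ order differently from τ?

11

Assign each item its position (1..8) in the first ordering, then rewrite the second ordering as that position sequence:
positions: M→1, C→2, Q→3, O→4, D→5, K→6, J→7, G→8
second ordering as positions: [3, 7, 5, 1, 2, 4, 8, 6]
Discordant pairs = inversions in this position sequence.
3: 1, 2 → 2
7: 5, 1, 2, 4, 6 → 5
5: 1, 2, 4 → 3
1: 0
2: 0
4: 0
8: 6 → 1
6: 0
Total: 2 + 5 + 3 + 0 + 0 + 0 + 1 + 0 = 11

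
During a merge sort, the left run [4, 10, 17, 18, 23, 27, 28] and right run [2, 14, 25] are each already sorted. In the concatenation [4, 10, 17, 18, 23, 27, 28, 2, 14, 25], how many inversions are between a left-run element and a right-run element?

14

Take each right-half value and tally the left-half values above it:
r = 2: 4, 10, 17, 18, 23, 27, 28 → 7
r = 14: 17, 18, 23, 27, 28 → 5
r = 25: 27, 28 → 2
Cross-inversions: 7 + 5 + 2 = 14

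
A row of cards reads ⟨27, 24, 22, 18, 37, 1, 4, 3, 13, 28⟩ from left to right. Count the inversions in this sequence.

Sweep left to right; for each value list the smaller values that follow it:
27 → 24, 22, 18, 1, 4, 3, 13 → 7
24 → 22, 18, 1, 4, 3, 13 → 6
22 → 18, 1, 4, 3, 13 → 5
18 → 1, 4, 3, 13 → 4
37 → 1, 4, 3, 13, 28 → 5
1 → none → 0
4 → 3 → 1
3 → none → 0
13 → none → 0
28 → none → 0
Sum: 7 + 6 + 5 + 4 + 5 + 0 + 1 + 0 + 0 + 0 = 28

28 inversions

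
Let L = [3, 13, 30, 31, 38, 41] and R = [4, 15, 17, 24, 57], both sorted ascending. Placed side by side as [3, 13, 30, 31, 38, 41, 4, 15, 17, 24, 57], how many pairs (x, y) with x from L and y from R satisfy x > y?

17

Count, for every r in R, how many entries of L exceed r:
r = 4: 13, 30, 31, 38, 41 → 5
r = 15: 30, 31, 38, 41 → 4
r = 17: 30, 31, 38, 41 → 4
r = 24: 30, 31, 38, 41 → 4
r = 57: none → 0
Cross-inversions: 5 + 4 + 4 + 4 + 0 = 17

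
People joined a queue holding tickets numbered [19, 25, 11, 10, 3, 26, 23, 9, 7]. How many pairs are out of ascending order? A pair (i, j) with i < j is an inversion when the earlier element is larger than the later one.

For each element, count later entries that are smaller:
19: 5
25: 6
11: 4
10: 3
3: 0
26: 3
23: 2
9: 1
7: 0
Sum: 5 + 6 + 4 + 3 + 0 + 3 + 2 + 1 + 0 = 24

24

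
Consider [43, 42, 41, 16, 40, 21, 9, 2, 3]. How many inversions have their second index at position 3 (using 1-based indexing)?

2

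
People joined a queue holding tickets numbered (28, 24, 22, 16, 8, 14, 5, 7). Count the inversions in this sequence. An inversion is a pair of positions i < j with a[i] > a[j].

Inversions: 26

Element-by-element contributions:
28: 7
24: 6
22: 5
16: 4
8: 2
14: 2
5: 0
7: 0
Sum: 7 + 6 + 5 + 4 + 2 + 2 + 0 + 0 = 26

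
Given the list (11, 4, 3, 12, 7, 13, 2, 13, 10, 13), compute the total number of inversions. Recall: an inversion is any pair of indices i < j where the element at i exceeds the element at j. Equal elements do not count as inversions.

Count, for each position, how many later elements it exceeds:
11: 5
4: 2
3: 1
12: 3
7: 1
13: 2
2: 0
13: 1
10: 0
13: 0
Sum: 5 + 2 + 1 + 3 + 1 + 2 + 0 + 1 + 0 + 0 = 15

Inversions: 15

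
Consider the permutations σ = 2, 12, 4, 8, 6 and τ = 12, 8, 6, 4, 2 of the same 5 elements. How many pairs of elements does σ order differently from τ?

Discordant pairs: 6

Assign each item its position (1..5) in the first ordering, then rewrite the second ordering as that position sequence:
positions: 2→1, 12→2, 4→3, 8→4, 6→5
second ordering as positions: [2, 4, 5, 3, 1]
Discordant pairs = inversions in this position sequence.
2: 1 → 1
4: 3, 1 → 2
5: 3, 1 → 2
3: 1 → 1
1: 0
Total: 1 + 2 + 2 + 1 + 0 = 6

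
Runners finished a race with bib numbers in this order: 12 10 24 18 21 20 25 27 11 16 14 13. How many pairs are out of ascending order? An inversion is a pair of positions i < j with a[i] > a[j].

For each element, count later entries that are smaller:
12: 2
10: 0
24: 7
18: 4
21: 5
20: 4
25: 4
27: 4
11: 0
16: 2
14: 1
13: 0
Sum: 2 + 0 + 7 + 4 + 5 + 4 + 4 + 4 + 0 + 2 + 1 + 0 = 33

33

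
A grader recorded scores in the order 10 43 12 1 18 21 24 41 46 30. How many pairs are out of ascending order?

Inversions: 11

Element-by-element contributions:
10 → 1 → 1
43 → 12, 1, 18, 21, 24, 41, 30 → 7
12 → 1 → 1
1 → none → 0
18 → none → 0
21 → none → 0
24 → none → 0
41 → 30 → 1
46 → 30 → 1
30 → none → 0
Sum: 1 + 7 + 1 + 0 + 0 + 0 + 0 + 1 + 1 + 0 = 11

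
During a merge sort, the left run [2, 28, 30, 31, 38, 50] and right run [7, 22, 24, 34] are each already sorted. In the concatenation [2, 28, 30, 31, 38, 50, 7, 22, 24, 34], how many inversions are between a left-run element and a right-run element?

17 split inversions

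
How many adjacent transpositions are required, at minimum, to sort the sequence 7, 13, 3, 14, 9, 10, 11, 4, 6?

The minimum number of adjacent swaps to sort an array equals its inversion count, since every such swap removes exactly one inversion.
Count inversions — for each element, later elements that are smaller:
7: 3, 4, 6 → 3
13: 3, 9, 10, 11, 4, 6 → 6
3: none → 0
14: 9, 10, 11, 4, 6 → 5
9: 4, 6 → 2
10: 4, 6 → 2
11: 4, 6 → 2
4: none → 0
6: none → 0
Total inversions: 3 + 6 + 0 + 5 + 2 + 2 + 2 + 0 + 0 = 20

Adjacent swaps: 20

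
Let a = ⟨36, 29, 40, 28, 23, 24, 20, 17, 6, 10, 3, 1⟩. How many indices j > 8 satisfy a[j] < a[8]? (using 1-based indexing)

4 such elements

The element at index 8 is 17.
Elements after it: 6, 10, 3, 1
Those smaller than 17: 6, 10, 3, 1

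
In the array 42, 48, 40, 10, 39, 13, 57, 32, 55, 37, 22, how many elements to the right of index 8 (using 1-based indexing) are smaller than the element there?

The element at index 8 is 32.
Elements after it: 55, 37, 22
Those smaller than 32: 22

1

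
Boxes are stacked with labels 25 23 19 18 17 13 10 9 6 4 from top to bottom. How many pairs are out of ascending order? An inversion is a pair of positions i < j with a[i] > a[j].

Count, for each position, how many later elements it exceeds:
25 → 23, 19, 18, 17, 13, 10, 9, 6, 4 → 9
23 → 19, 18, 17, 13, 10, 9, 6, 4 → 8
19 → 18, 17, 13, 10, 9, 6, 4 → 7
18 → 17, 13, 10, 9, 6, 4 → 6
17 → 13, 10, 9, 6, 4 → 5
13 → 10, 9, 6, 4 → 4
10 → 9, 6, 4 → 3
9 → 6, 4 → 2
6 → 4 → 1
4 → none → 0
Sum: 9 + 8 + 7 + 6 + 5 + 4 + 3 + 2 + 1 + 0 = 45

There are 45 inversions.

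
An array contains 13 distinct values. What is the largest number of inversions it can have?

78 inversions

The maximum occurs when the array is in strictly decreasing order: every one of the C(13, 2) pairs is inverted.
C(13, 2) = 13·12/2 = 78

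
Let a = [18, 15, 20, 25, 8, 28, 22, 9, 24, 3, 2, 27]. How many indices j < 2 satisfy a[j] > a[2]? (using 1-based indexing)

1 such element

The element at index 2 is 15.
Elements before it: 18
Those larger than 15: 18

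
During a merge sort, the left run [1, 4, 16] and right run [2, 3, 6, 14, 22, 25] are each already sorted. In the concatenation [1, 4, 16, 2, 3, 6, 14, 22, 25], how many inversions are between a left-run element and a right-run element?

For each element r of the right run, count left-run elements greater than r:
r = 2: 4, 16 → 2
r = 3: 4, 16 → 2
r = 6: 16 → 1
r = 14: 16 → 1
r = 22: none → 0
r = 25: none → 0
Cross-inversions: 2 + 2 + 1 + 1 + 0 + 0 = 6

6 split inversions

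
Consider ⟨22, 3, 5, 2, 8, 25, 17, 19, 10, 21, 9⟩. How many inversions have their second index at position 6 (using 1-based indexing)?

0 such elements

The element at index 6 is 25.
Elements before it: 22, 3, 5, 2, 8
None of them are larger than 25.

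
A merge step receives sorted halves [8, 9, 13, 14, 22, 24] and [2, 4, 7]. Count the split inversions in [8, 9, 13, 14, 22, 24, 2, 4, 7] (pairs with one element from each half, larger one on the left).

Take each right-half value and tally the left-half values above it:
r = 2: 8, 9, 13, 14, 22, 24 → 6
r = 4: 8, 9, 13, 14, 22, 24 → 6
r = 7: 8, 9, 13, 14, 22, 24 → 6
Cross-inversions: 6 + 6 + 6 = 18

18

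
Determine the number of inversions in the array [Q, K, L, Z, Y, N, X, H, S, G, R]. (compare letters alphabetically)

For each element, count later entries that are smaller:
Q → K, L, N, H, G → 5
K → H, G → 2
L → H, G → 2
Z → Y, N, X, H, S, G, R → 7
Y → N, X, H, S, G, R → 6
N → H, G → 2
X → H, S, G, R → 4
H → G → 1
S → G, R → 2
G → none → 0
R → none → 0
Sum: 5 + 2 + 2 + 7 + 6 + 2 + 4 + 1 + 2 + 0 + 0 = 31

There are 31 inversions.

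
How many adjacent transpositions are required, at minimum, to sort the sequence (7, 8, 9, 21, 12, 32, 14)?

Each adjacent swap fixes exactly one inversion, so the minimum swap count equals the number of inversions.
Count inversions — for each element, later elements that are smaller:
7: none → 0
8: none → 0
9: none → 0
21: 12, 14 → 2
12: none → 0
32: 14 → 1
14: none → 0
Total inversions: 0 + 0 + 0 + 2 + 0 + 1 + 0 = 3

3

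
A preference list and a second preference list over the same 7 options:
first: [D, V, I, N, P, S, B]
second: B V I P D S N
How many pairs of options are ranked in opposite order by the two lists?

Assign each item its position (1..7) in the first ordering, then rewrite the second ordering as that position sequence:
positions: D→1, V→2, I→3, N→4, P→5, S→6, B→7
second ordering as positions: [7, 2, 3, 5, 1, 6, 4]
Discordant pairs = inversions in this position sequence.
7: 2, 3, 5, 1, 6, 4 → 6
2: 1 → 1
3: 1 → 1
5: 1, 4 → 2
1: 0
6: 4 → 1
4: 0
Total: 6 + 1 + 1 + 2 + 0 + 1 + 0 = 11

11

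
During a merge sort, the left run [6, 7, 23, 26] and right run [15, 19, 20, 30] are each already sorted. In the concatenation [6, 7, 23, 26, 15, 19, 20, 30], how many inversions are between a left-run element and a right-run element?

There are 6 cross-inversions.

For each element r of the right run, count left-run elements greater than r:
r = 15: 23, 26 → 2
r = 19: 23, 26 → 2
r = 20: 23, 26 → 2
r = 30: none → 0
Cross-inversions: 2 + 2 + 2 + 0 = 6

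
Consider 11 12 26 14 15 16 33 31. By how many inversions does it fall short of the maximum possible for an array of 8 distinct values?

24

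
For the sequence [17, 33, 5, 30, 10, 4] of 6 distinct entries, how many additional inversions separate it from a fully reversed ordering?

4 inversions short

Maximum inversions for 6 distinct elements is C(6, 2) = 6·5/2 = 15.
Current inversions — for each element, count later smaller elements:
17: 3
33: 4
5: 1
30: 2
10: 1
4: 0
Current total: 3 + 4 + 1 + 2 + 1 + 0 = 11
Shortfall: 15 − 11 = 4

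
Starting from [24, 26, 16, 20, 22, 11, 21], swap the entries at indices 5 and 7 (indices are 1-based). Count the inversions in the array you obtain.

13 inversions

Positions 5 and 7 hold 22 and 21; after swapping, the array is [24, 26, 16, 20, 21, 11, 22].
For each element, count later entries that are smaller:
24: 5
26: 5
16: 1
20: 1
21: 1
11: 0
22: 0
Sum: 5 + 5 + 1 + 1 + 1 + 0 + 0 = 13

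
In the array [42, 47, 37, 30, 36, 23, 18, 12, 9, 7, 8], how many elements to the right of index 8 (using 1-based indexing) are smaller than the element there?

The element at index 8 is 12.
Elements after it: 9, 7, 8
Those smaller than 12: 9, 7, 8

3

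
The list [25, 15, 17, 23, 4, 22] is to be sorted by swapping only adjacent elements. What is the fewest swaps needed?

9

Minimum adjacent swaps = number of inversions (each swap of adjacent out-of-order elements removes one inversion and no swap can remove more).
Count inversions — for each element, later elements that are smaller:
25: 15, 17, 23, 4, 22 → 5
15: 4 → 1
17: 4 → 1
23: 4, 22 → 2
4: none → 0
22: none → 0
Total inversions: 5 + 1 + 1 + 2 + 0 + 0 = 9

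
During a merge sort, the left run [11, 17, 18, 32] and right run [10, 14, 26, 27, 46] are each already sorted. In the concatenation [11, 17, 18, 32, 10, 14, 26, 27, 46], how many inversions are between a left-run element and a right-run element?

9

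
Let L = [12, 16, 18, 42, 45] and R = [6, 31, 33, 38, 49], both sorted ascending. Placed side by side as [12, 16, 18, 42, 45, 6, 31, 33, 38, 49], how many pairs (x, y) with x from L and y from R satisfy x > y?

Count, for every r in R, how many entries of L exceed r:
r = 6: 12, 16, 18, 42, 45 → 5
r = 31: 42, 45 → 2
r = 33: 42, 45 → 2
r = 38: 42, 45 → 2
r = 49: none → 0
Cross-inversions: 5 + 2 + 2 + 2 + 0 = 11

Cross-inversions: 11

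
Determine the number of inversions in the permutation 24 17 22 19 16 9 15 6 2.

33 inversions

For each element, count later entries that are smaller:
24 → 17, 22, 19, 16, 9, 15, 6, 2 → 8
17 → 16, 9, 15, 6, 2 → 5
22 → 19, 16, 9, 15, 6, 2 → 6
19 → 16, 9, 15, 6, 2 → 5
16 → 9, 15, 6, 2 → 4
9 → 6, 2 → 2
15 → 6, 2 → 2
6 → 2 → 1
2 → none → 0
Sum: 8 + 5 + 6 + 5 + 4 + 2 + 2 + 1 + 0 = 33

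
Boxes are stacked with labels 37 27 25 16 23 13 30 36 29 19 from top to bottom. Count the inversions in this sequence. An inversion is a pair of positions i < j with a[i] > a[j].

26

Count, for each position, how many later elements it exceeds:
37 → 27, 25, 16, 23, 13, 30, 36, 29, 19 → 9
27 → 25, 16, 23, 13, 19 → 5
25 → 16, 23, 13, 19 → 4
16 → 13 → 1
23 → 13, 19 → 2
13 → none → 0
30 → 29, 19 → 2
36 → 29, 19 → 2
29 → 19 → 1
19 → none → 0
Sum: 9 + 5 + 4 + 1 + 2 + 0 + 2 + 2 + 1 + 0 = 26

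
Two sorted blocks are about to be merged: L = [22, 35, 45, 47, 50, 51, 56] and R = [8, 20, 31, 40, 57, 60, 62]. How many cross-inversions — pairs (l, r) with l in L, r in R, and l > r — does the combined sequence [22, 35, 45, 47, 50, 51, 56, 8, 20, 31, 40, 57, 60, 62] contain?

25

Count, for every r in R, how many entries of L exceed r:
r = 8: 22, 35, 45, 47, 50, 51, 56 → 7
r = 20: 22, 35, 45, 47, 50, 51, 56 → 7
r = 31: 35, 45, 47, 50, 51, 56 → 6
r = 40: 45, 47, 50, 51, 56 → 5
r = 57: none → 0
r = 60: none → 0
r = 62: none → 0
Cross-inversions: 7 + 7 + 6 + 5 + 0 + 0 + 0 = 25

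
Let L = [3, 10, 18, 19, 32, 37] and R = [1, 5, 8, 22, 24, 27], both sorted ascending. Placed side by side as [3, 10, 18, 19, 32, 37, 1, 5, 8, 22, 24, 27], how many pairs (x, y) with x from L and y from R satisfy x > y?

22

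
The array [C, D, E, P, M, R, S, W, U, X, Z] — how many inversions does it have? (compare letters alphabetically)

Count, for each position, how many later elements it exceeds:
C → none → 0
D → none → 0
E → none → 0
P → M → 1
M → none → 0
R → none → 0
S → none → 0
W → U → 1
U → none → 0
X → none → 0
Z → none → 0
Sum: 0 + 0 + 0 + 1 + 0 + 0 + 0 + 1 + 0 + 0 + 0 = 2

2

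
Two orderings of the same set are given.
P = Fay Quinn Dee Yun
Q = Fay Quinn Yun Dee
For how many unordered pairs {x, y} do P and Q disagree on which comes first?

Assign each item its position (1..4) in the first ordering, then rewrite the second ordering as that position sequence:
positions: Fay→1, Quinn→2, Dee→3, Yun→4
second ordering as positions: [1, 2, 4, 3]
Discordant pairs = inversions in this position sequence.
1: 0
2: 0
4: 3 → 1
3: 0
Total: 0 + 0 + 1 + 0 = 1

1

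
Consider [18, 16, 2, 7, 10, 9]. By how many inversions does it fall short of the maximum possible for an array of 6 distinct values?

5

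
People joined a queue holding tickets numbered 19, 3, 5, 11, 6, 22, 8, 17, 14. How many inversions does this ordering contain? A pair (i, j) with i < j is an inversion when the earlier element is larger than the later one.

13 out-of-order pairs

For each element, count later entries that are smaller:
19 → 3, 5, 11, 6, 8, 17, 14 → 7
3 → none → 0
5 → none → 0
11 → 6, 8 → 2
6 → none → 0
22 → 8, 17, 14 → 3
8 → none → 0
17 → 14 → 1
14 → none → 0
Sum: 7 + 0 + 0 + 2 + 0 + 3 + 0 + 1 + 0 = 13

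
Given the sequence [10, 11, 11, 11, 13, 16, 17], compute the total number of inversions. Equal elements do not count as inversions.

Element-by-element contributions:
10: 0
11: 0
11: 0
11: 0
13: 0
16: 0
17: 0
Sum: 0 + 0 + 0 + 0 + 0 + 0 + 0 = 0

0 inversions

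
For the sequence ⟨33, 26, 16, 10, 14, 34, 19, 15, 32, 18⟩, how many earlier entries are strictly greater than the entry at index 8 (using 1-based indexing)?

The element at index 8 is 15.
Elements before it: 33, 26, 16, 10, 14, 34, 19
Those larger than 15: 33, 26, 16, 34, 19

5 such elements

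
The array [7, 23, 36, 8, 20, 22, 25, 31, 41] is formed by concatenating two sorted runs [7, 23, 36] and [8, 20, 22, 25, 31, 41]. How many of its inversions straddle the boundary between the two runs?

Count, for every r in R, how many entries of L exceed r:
r = 8: 23, 36 → 2
r = 20: 23, 36 → 2
r = 22: 23, 36 → 2
r = 25: 36 → 1
r = 31: 36 → 1
r = 41: none → 0
Cross-inversions: 2 + 2 + 2 + 1 + 1 + 0 = 8

8 split inversions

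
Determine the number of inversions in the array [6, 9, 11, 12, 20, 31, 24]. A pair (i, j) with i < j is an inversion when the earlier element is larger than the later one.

1 inversion

Out-of-order index pairs (1-indexed):
(6,7): 31 > 24
That's 1 pair.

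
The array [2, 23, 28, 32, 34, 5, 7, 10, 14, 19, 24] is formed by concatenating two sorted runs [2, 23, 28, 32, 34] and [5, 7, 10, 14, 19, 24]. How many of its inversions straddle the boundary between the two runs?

Split inversions: 23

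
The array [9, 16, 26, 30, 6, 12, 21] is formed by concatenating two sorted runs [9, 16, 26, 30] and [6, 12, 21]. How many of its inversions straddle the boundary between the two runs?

There are 9 cross-inversions.

Take each right-half value and tally the left-half values above it:
r = 6: 9, 16, 26, 30 → 4
r = 12: 16, 26, 30 → 3
r = 21: 26, 30 → 2
Cross-inversions: 4 + 3 + 2 = 9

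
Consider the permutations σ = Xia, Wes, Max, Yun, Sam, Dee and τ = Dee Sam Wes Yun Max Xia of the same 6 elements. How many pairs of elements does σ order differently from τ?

13 discordant pairs

Assign each item its position (1..6) in the first ordering, then rewrite the second ordering as that position sequence:
positions: Xia→1, Wes→2, Max→3, Yun→4, Sam→5, Dee→6
second ordering as positions: [6, 5, 2, 4, 3, 1]
Discordant pairs = inversions in this position sequence.
6: 5, 2, 4, 3, 1 → 5
5: 2, 4, 3, 1 → 4
2: 1 → 1
4: 3, 1 → 2
3: 1 → 1
1: 0
Total: 5 + 4 + 1 + 2 + 1 + 0 = 13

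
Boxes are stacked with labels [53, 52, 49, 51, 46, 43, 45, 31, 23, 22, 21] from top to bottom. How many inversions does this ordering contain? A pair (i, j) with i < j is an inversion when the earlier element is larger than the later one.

53

Element-by-element contributions:
53: 10
52: 9
49: 7
51: 7
46: 6
43: 4
45: 4
31: 3
23: 2
22: 1
21: 0
Sum: 10 + 9 + 7 + 7 + 6 + 4 + 4 + 3 + 2 + 1 + 0 = 53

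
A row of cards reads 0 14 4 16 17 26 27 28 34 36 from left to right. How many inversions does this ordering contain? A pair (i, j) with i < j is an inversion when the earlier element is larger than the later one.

1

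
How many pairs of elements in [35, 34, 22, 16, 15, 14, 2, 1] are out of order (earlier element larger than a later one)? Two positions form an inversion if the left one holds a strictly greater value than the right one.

28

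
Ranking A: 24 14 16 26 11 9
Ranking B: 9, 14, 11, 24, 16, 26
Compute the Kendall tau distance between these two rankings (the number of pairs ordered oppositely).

9 discordant pairs

Assign each item its position (1..6) in the first ordering, then rewrite the second ordering as that position sequence:
positions: 24→1, 14→2, 16→3, 26→4, 11→5, 9→6
second ordering as positions: [6, 2, 5, 1, 3, 4]
Discordant pairs = inversions in this position sequence.
6: 2, 5, 1, 3, 4 → 5
2: 1 → 1
5: 1, 3, 4 → 3
1: 0
3: 0
4: 0
Total: 5 + 1 + 3 + 0 + 0 + 0 = 9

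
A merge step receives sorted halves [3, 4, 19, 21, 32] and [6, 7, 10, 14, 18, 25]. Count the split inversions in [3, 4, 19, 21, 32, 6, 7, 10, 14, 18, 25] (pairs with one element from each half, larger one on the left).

Take each right-half value and tally the left-half values above it:
r = 6: 19, 21, 32 → 3
r = 7: 19, 21, 32 → 3
r = 10: 19, 21, 32 → 3
r = 14: 19, 21, 32 → 3
r = 18: 19, 21, 32 → 3
r = 25: 32 → 1
Cross-inversions: 3 + 3 + 3 + 3 + 3 + 1 = 16

16 cross-inversions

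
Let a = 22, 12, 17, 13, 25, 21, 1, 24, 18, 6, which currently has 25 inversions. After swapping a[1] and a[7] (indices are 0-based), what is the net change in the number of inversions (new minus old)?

+7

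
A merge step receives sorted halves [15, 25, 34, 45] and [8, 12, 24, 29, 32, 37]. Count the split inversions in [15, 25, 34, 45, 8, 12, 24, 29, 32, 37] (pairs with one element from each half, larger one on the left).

Take each right-half value and tally the left-half values above it:
r = 8: 15, 25, 34, 45 → 4
r = 12: 15, 25, 34, 45 → 4
r = 24: 25, 34, 45 → 3
r = 29: 34, 45 → 2
r = 32: 34, 45 → 2
r = 37: 45 → 1
Cross-inversions: 4 + 4 + 3 + 2 + 2 + 1 = 16

16 split inversions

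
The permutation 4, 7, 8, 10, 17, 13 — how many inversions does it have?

Inversion pairs (indices are 1-based):
(5,6): 17 > 13
That's 1 pair.

1 out-of-order pair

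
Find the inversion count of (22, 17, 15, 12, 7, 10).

Sweep left to right; for each value list the smaller values that follow it:
22 → 17, 15, 12, 7, 10 → 5
17 → 15, 12, 7, 10 → 4
15 → 12, 7, 10 → 3
12 → 7, 10 → 2
7 → none → 0
10 → none → 0
Sum: 5 + 4 + 3 + 2 + 0 + 0 = 14

There are 14 out-of-order pairs.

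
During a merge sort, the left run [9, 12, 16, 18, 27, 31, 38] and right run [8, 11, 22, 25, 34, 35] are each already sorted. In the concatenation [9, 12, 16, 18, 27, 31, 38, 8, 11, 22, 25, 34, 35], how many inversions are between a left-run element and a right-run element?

Count, for every r in R, how many entries of L exceed r:
r = 8: 9, 12, 16, 18, 27, 31, 38 → 7
r = 11: 12, 16, 18, 27, 31, 38 → 6
r = 22: 27, 31, 38 → 3
r = 25: 27, 31, 38 → 3
r = 34: 38 → 1
r = 35: 38 → 1
Cross-inversions: 7 + 6 + 3 + 3 + 1 + 1 = 21

21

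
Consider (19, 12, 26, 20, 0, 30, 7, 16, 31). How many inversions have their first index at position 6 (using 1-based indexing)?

The element at index 6 is 30.
Elements after it: 7, 16, 31
Those smaller than 30: 7, 16

2 such elements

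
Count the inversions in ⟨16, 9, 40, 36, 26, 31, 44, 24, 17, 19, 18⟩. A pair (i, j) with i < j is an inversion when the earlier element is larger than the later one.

30 inversions

For each element, count later entries that are smaller:
16 → 9 → 1
9 → none → 0
40 → 36, 26, 31, 24, 17, 19, 18 → 7
36 → 26, 31, 24, 17, 19, 18 → 6
26 → 24, 17, 19, 18 → 4
31 → 24, 17, 19, 18 → 4
44 → 24, 17, 19, 18 → 4
24 → 17, 19, 18 → 3
17 → none → 0
19 → 18 → 1
18 → none → 0
Sum: 1 + 0 + 7 + 6 + 4 + 4 + 4 + 3 + 0 + 1 + 0 = 30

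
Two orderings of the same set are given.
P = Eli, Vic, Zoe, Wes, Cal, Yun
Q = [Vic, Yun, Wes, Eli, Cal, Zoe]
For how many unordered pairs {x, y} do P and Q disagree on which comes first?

8

Assign each item its position (1..6) in the first ordering, then rewrite the second ordering as that position sequence:
positions: Eli→1, Vic→2, Zoe→3, Wes→4, Cal→5, Yun→6
second ordering as positions: [2, 6, 4, 1, 5, 3]
Discordant pairs = inversions in this position sequence.
2: 1 → 1
6: 4, 1, 5, 3 → 4
4: 1, 3 → 2
1: 0
5: 3 → 1
3: 0
Total: 1 + 4 + 2 + 0 + 1 + 0 = 8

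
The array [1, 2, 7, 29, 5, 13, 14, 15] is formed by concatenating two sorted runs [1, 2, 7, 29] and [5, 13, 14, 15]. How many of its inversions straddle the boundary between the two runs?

5 cross-inversions

For each element r of the right run, count left-run elements greater than r:
r = 5: 7, 29 → 2
r = 13: 29 → 1
r = 14: 29 → 1
r = 15: 29 → 1
Cross-inversions: 2 + 1 + 1 + 1 = 5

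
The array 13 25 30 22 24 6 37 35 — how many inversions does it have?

10 inversions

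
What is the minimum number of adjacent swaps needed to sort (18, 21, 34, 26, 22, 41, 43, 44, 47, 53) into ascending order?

The minimum number of adjacent swaps to sort an array equals its inversion count, since every such swap removes exactly one inversion.
Count inversions — for each element, later elements that are smaller:
18: none → 0
21: none → 0
34: 26, 22 → 2
26: 22 → 1
22: none → 0
41: none → 0
43: none → 0
44: none → 0
47: none → 0
53: none → 0
Total inversions: 0 + 0 + 2 + 1 + 0 + 0 + 0 + 0 + 0 + 0 = 3

3 adjacent swaps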